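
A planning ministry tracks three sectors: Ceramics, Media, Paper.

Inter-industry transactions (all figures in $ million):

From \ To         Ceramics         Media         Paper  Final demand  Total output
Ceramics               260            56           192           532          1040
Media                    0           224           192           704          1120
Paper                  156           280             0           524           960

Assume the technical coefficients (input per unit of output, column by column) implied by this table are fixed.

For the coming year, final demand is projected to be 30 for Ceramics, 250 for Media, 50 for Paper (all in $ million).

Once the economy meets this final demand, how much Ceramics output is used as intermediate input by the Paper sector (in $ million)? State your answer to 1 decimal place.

z_CP = 30.7

Technical coefficients a_ij = z_ij / X_j:
  a_CC = 260/1040 = 0.25, a_MC = 0/1040 = 0.00, a_PC = 156/1040 = 0.15
  a_CM = 56/1120 = 0.05, a_MM = 224/1120 = 0.20, a_PM = 280/1120 = 0.25
  a_CP = 192/960 = 0.20, a_MP = 192/960 = 0.20, a_PP = 0/960 = 0.00
I − A =
  [   0.75    -0.05    -0.20]
  [   0.00     0.80    -0.20]
  [  -0.15    -0.25     1.00]
Cofactors of I−A, C_ij = (−1)^(i+j)·(minor ij) (rows/columns in the sector order above):
  C_11 = (0.80)(1.00) − (-0.20)(-0.25) = 0.7500
  C_12 = −[(0.00)(1.00) − (-0.20)(-0.15)] = 0.0300
  C_13 = (0.00)(-0.25) − (0.80)(-0.15) = 0.1200
  C_21 = −[(-0.05)(1.00) − (-0.20)(-0.25)] = 0.1000
  C_22 = (0.75)(1.00) − (-0.20)(-0.15) = 0.7200
  C_23 = −[(0.75)(-0.25) − (-0.05)(-0.15)] = 0.1950
  C_31 = (-0.05)(-0.20) − (-0.20)(0.80) = 0.1700
  C_32 = −[(0.75)(-0.20) − (-0.20)(0.00)] = 0.1500
  C_33 = (0.75)(0.80) − (-0.05)(0.00) = 0.6000
det(I−A) = Σ_j (I−A)_1j·C_1j = (0.75)(0.7500) + (-0.05)(0.0300) + (-0.20)(0.1200) = 0.5370
adj(I−A) = Cᵀ =
  [ 0.7500   0.1000   0.1700]
  [ 0.0300   0.7200   0.1500]
  [ 0.1200   0.1950   0.6000]
(I − A)⁻¹ = adj(I−A) / det(I−A) ≈
  [   1.3966     0.1862     0.3166]
  [   0.0559     1.3408     0.2793]
  [   0.2235     0.3631     1.1173]
First solve x = (I − A)⁻¹ d = adj(I−A)·d / det(I−A); in particular x_P = (0.1200·30 + 0.1950·250 + 0.6000·50) / 0.5370 = 82.35 / 0.5370 ≈ 153.352.
Intermediate flow from C to P: z_CP = a_CP · x_P = 0.20 × 82.35 / 0.5370 = 16.47 / 0.5370 ≈ 30.7.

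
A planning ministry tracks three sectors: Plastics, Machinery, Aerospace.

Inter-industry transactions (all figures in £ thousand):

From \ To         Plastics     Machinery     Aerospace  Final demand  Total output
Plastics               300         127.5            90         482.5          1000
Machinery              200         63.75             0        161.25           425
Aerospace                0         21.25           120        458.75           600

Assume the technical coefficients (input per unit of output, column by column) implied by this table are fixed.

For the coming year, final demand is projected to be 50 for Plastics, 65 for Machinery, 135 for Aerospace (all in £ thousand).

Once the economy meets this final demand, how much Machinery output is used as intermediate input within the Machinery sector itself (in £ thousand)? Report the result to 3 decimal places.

Technical coefficients a_ij = z_ij / X_j:
  a_11 = 300/1000 = 0.30, a_21 = 200/1000 = 0.20, a_31 = 0/1000 = 0.00
  a_12 = 127.5/425 = 0.30, a_22 = 63.75/425 = 0.15, a_32 = 21.25/425 = 0.05
  a_13 = 90/600 = 0.15, a_23 = 0/600 = 0.00, a_33 = 120/600 = 0.20
I − A =
  [   0.70    -0.30    -0.15]
  [  -0.20     0.85     0.00]
  [   0.00    -0.05     0.80]
Cofactors of I−A, C_ij = (−1)^(i+j)·(minor ij) (rows/columns in the sector order above):
  C_11 = (0.85)(0.80) − (0.00)(-0.05) = 0.6800
  C_12 = −[(-0.20)(0.80) − (0.00)(0.00)] = 0.1600
  C_13 = (-0.20)(-0.05) − (0.85)(0.00) = 0.0100
  C_21 = −[(-0.30)(0.80) − (-0.15)(-0.05)] = 0.2475
  C_22 = (0.70)(0.80) − (-0.15)(0.00) = 0.5600
  C_23 = −[(0.70)(-0.05) − (-0.30)(0.00)] = 0.0350
  C_31 = (-0.30)(0.00) − (-0.15)(0.85) = 0.1275
  C_32 = −[(0.70)(0.00) − (-0.15)(-0.20)] = 0.0300
  C_33 = (0.70)(0.85) − (-0.30)(-0.20) = 0.5350
det(I−A) = Σ_j (I−A)_1j·C_1j = (0.70)(0.6800) + (-0.30)(0.1600) + (-0.15)(0.0100) = 0.4265
adj(I−A) = Cᵀ =
  [ 0.6800   0.2475   0.1275]
  [ 0.1600   0.5600   0.0300]
  [ 0.0100   0.0350   0.5350]
(I − A)⁻¹ = adj(I−A) / det(I−A) ≈
  [   1.5944     0.5803     0.2989]
  [   0.3751     1.3130     0.0703]
  [   0.0234     0.0821     1.2544]
First solve x = (I − A)⁻¹ d = adj(I−A)·d / det(I−A); in particular x_2 = (0.1600·50 + 0.5600·65 + 0.0300·135) / 0.4265 = 48.45 / 0.4265 ≈ 113.59906.
Intermediate flow from 2 to 2: z_22 = a_22 · x_2 = 0.15 × 48.45 / 0.4265 = 7.2675 / 0.4265 ≈ 17.040.

z_22 = 17.040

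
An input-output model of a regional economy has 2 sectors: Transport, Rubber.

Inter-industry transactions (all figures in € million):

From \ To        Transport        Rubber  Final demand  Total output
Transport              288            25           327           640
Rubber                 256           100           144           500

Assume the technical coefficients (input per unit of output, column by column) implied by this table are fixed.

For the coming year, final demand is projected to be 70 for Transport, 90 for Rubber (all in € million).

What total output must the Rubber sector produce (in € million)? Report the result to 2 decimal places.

x_2 = 184.52

Technical coefficients a_ij = z_ij / X_j:
  a_11 = 288/640 = 0.45, a_21 = 256/640 = 0.40
  a_12 = 25/500 = 0.05, a_22 = 100/500 = 0.20
I − A =
  [   0.55    -0.05]
  [  -0.40     0.80]
det(I−A) = (0.55)(0.80) − (-0.05)(-0.40) = 0.4200
adj(I−A) = [[0.80, 0.05], [0.40, 0.55]]
(I − A)⁻¹ = adj(I−A) / det(I−A) ≈
  [   1.9048     0.1190]
  [   0.9524     1.3095]
x = (I − A)⁻¹ d = adj(I−A)·d / det(I−A), with det(I−A) = 0.4200:
  x_1 = (0.80·70 + 0.05·90) / 0.4200 = 60.50 / 0.4200 ≈ 144.05
  x_2 = (0.40·70 + 0.55·90) / 0.4200 = 77.50 / 0.4200 ≈ 184.52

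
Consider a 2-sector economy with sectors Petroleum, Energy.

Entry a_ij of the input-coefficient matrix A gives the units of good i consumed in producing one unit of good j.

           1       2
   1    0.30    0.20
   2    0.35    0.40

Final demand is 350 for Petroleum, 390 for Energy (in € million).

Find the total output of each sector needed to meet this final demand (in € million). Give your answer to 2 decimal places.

I − A =
  [   0.70    -0.20]
  [  -0.35     0.60]
det(I−A) = (0.70)(0.60) − (-0.20)(-0.35) = 0.3500
adj(I−A) = [[0.60, 0.20], [0.35, 0.70]]
(I − A)⁻¹ = adj(I−A) / det(I−A) ≈
  [   1.7143     0.5714]
  [   1.0000     2.0000]
x = (I − A)⁻¹ d = adj(I−A)·d / det(I−A), with det(I−A) = 0.3500:
  x_1 = (0.60·350 + 0.20·390) / 0.3500 = 288.00 / 0.3500 ≈ 822.86
  x_2 = (0.35·350 + 0.70·390) / 0.3500 = 395.50 / 0.3500 = 1130.00

x_1 = 822.86, x_2 = 1130.00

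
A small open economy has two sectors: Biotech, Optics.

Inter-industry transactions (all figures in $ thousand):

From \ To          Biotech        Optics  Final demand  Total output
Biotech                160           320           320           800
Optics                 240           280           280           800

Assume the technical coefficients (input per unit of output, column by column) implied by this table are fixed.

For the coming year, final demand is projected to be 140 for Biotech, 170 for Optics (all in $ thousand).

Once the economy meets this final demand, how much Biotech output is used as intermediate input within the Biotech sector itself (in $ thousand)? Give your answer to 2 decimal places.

Technical coefficients a_ij = z_ij / X_j:
  a_BB = 160/800 = 0.20, a_OB = 240/800 = 0.30
  a_BO = 320/800 = 0.40, a_OO = 280/800 = 0.35
I − A =
  [   0.80    -0.40]
  [  -0.30     0.65]
det(I−A) = (0.80)(0.65) − (-0.40)(-0.30) = 0.4000
adj(I−A) = [[0.65, 0.40], [0.30, 0.80]]
(I − A)⁻¹ = adj(I−A) / det(I−A) ≈
  [   1.6250     1.0000]
  [   0.7500     2.0000]
First solve x = (I − A)⁻¹ d = adj(I−A)·d / det(I−A); in particular x_B = (0.65·140 + 0.40·170) / 0.4000 = 159.00 / 0.4000 = 397.5000.
Intermediate flow from B to B: z_BB = a_BB · x_B = 0.20 × 159.00 / 0.4000 = 31.80 / 0.4000 = 79.50.

z_BB = 79.50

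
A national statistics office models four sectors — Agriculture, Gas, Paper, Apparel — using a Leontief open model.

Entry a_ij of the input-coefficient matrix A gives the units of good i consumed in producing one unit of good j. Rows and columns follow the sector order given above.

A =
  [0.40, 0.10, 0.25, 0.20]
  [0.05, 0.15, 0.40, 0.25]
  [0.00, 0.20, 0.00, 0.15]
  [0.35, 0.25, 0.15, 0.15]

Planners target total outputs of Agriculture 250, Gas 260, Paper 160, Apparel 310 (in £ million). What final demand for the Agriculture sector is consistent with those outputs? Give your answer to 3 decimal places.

d_1 = 22.000

I − A =
  [   0.60    -0.10    -0.25    -0.20]
  [  -0.05     0.85    -0.40    -0.25]
  [   0.00    -0.20     1.00    -0.15]
  [  -0.35    -0.25    -0.15     0.85]
d = (I − A) x:
  d_1 = (+0.60)·250 + (-0.10)·260 + (-0.25)·160 + (-0.20)·310 = 22.000
  d_2 = (-0.05)·250 + (+0.85)·260 + (-0.40)·160 + (-0.25)·310 = 67.000
  d_3 = (+0.00)·250 + (-0.20)·260 + (+1.00)·160 + (-0.15)·310 = 61.500
  d_4 = (-0.35)·250 + (-0.25)·260 + (-0.15)·160 + (+0.85)·310 = 87.000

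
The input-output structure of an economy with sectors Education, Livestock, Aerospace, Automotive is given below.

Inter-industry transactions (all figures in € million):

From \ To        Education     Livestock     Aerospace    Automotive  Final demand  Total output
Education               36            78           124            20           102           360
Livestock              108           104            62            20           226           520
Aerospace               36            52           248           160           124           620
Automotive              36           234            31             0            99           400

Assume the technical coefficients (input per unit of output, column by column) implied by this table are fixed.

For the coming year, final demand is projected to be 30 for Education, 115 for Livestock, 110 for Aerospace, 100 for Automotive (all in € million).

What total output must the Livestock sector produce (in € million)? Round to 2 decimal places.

x_2 = 289.96

Technical coefficients a_ij = z_ij / X_j:
  a_11 = 36/360 = 0.10, a_21 = 108/360 = 0.30, a_31 = 36/360 = 0.10, a_41 = 36/360 = 0.10
  a_12 = 78/520 = 0.15, a_22 = 104/520 = 0.20, a_32 = 52/520 = 0.10, a_42 = 234/520 = 0.45
  a_13 = 124/620 = 0.20, a_23 = 62/620 = 0.10, a_33 = 248/620 = 0.40, a_43 = 31/620 = 0.05
  a_14 = 20/400 = 0.05, a_24 = 20/400 = 0.05, a_34 = 160/400 = 0.40, a_44 = 0/400 = 0.00
I − A =
  [   0.90    -0.15    -0.20    -0.05]
  [  -0.30     0.80    -0.10    -0.05]
  [  -0.10    -0.10     0.60    -0.40]
  [  -0.10    -0.45    -0.05     1.00]
Compute the cofactors C_ij = (−1)^(i+j)·(3×3 minor ij) of I−A; the adjugate is their transpose:
adj(I−A) = Cᵀ =
  [ 0.422250   0.156750   0.175125   0.099000]
  [ 0.191250   0.490750   0.153500   0.095500]
  [ 0.194250   0.274750   0.643250   0.280750]
  [ 0.138000   0.250250   0.118750   0.372500]
det(I−A) = Σ_j (I−A)_1j·C_1j = (0.90)(0.422250) + (-0.15)(0.191250) + (-0.20)(0.194250) + (-0.05)(0.138000) = 0.3055875
(I − A)⁻¹ = adj(I−A) / det(I−A) ≈
  [   1.3818     0.5129     0.5731     0.3240]
  [   0.6258     1.6059     0.5023     0.3125]
  [   0.6357     0.8991     2.1050     0.9187]
  [   0.4516     0.8189     0.3886     1.2190]
x = (I − A)⁻¹ d = adj(I−A)·d / det(I−A), with det(I−A) = 0.3055875:
  x_1 = (0.422250·30 + 0.156750·115 + 0.175125·110 + 0.099000·100) / 0.3055875 = 59.8575 / 0.3055875 ≈ 195.88
  x_2 = (0.191250·30 + 0.490750·115 + 0.153500·110 + 0.095500·100) / 0.3055875 = 88.60875 / 0.3055875 ≈ 289.96
  x_3 = (0.194250·30 + 0.274750·115 + 0.643250·110 + 0.280750·100) / 0.3055875 = 136.25625 / 0.3055875 ≈ 445.88
  x_4 = (0.138000·30 + 0.250250·115 + 0.118750·110 + 0.372500·100) / 0.3055875 = 83.23125 / 0.3055875 ≈ 272.36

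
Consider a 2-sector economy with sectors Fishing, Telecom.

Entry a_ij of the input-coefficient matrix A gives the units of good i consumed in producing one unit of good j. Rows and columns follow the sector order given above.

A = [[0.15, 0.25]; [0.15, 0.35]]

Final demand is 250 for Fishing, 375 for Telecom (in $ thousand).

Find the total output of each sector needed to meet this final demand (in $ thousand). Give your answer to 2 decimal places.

I − A =
  [   0.85    -0.25]
  [  -0.15     0.65]
det(I−A) = (0.85)(0.65) − (-0.25)(-0.15) = 0.5150
adj(I−A) = [[0.65, 0.25], [0.15, 0.85]]
(I − A)⁻¹ = adj(I−A) / det(I−A) ≈
  [   1.2621     0.4854]
  [   0.2913     1.6505]
x = (I − A)⁻¹ d = adj(I−A)·d / det(I−A), with det(I−A) = 0.5150:
  x_1 = (0.65·250 + 0.25·375) / 0.5150 = 256.25 / 0.5150 ≈ 497.57
  x_2 = (0.15·250 + 0.85·375) / 0.5150 = 356.25 / 0.5150 ≈ 691.75

x_1 = 497.57, x_2 = 691.75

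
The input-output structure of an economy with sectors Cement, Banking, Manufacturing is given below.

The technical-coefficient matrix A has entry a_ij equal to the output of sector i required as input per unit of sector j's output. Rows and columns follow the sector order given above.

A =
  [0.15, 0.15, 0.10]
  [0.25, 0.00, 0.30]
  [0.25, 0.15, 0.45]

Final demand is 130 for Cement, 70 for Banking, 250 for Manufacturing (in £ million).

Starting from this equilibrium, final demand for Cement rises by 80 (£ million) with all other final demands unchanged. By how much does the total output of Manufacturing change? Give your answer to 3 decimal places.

Δx_3 = 62.394

I − A =
  [   0.85    -0.15    -0.10]
  [  -0.25     1.00    -0.30]
  [  -0.25    -0.15     0.55]
Cofactors of I−A, C_ij = (−1)^(i+j)·(minor ij) (rows/columns in the sector order above):
  C_11 = (1.00)(0.55) − (-0.30)(-0.15) = 0.5050
  C_12 = −[(-0.25)(0.55) − (-0.30)(-0.25)] = 0.2125
  C_13 = (-0.25)(-0.15) − (1.00)(-0.25) = 0.2875
  C_21 = −[(-0.15)(0.55) − (-0.10)(-0.15)] = 0.0975
  C_22 = (0.85)(0.55) − (-0.10)(-0.25) = 0.4425
  C_23 = −[(0.85)(-0.15) − (-0.15)(-0.25)] = 0.1650
  C_31 = (-0.15)(-0.30) − (-0.10)(1.00) = 0.1450
  C_32 = −[(0.85)(-0.30) − (-0.10)(-0.25)] = 0.2800
  C_33 = (0.85)(1.00) − (-0.15)(-0.25) = 0.8125
det(I−A) = Σ_j (I−A)_1j·C_1j = (0.85)(0.5050) + (-0.15)(0.2125) + (-0.10)(0.2875) = 0.368625
adj(I−A) = Cᵀ =
  [ 0.5050   0.0975   0.1450]
  [ 0.2125   0.4425   0.2800]
  [ 0.2875   0.1650   0.8125]
(I − A)⁻¹ = adj(I−A) / det(I−A) ≈
  [   1.3700     0.2645     0.3934]
  [   0.5765     1.2004     0.7596]
  [   0.7799     0.4476     2.2041]
Δx = (I − A)⁻¹ Δd with Δd having +80 in the Cement component and 0 elsewhere.
So Δx_3 = L_31 · (+80), where L_31 = adj(I−A)_31 / det(I−A) = 0.2875 / 0.368625.
Δx_3 = 0.2875 × (+80) / 0.368625 = 23.00 / 0.368625 ≈ 62.394.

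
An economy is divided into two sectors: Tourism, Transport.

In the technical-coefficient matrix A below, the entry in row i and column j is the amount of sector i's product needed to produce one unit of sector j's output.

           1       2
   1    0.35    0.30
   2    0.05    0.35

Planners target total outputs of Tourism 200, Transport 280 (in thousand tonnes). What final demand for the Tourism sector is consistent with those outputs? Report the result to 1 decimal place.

I − A =
  [   0.65    -0.30]
  [  -0.05     0.65]
d = (I − A) x:
  d_1 = (+0.65)·200 + (-0.30)·280 = 46.0
  d_2 = (-0.05)·200 + (+0.65)·280 = 172.0

d_1 = 46.0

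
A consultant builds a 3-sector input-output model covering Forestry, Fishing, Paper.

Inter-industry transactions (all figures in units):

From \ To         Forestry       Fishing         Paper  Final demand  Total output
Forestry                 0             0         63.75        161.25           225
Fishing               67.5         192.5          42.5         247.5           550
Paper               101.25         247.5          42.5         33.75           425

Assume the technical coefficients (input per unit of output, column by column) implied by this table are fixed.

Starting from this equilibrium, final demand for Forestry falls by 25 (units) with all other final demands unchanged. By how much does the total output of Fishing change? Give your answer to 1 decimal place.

Δx_2 = -16.5

Technical coefficients a_ij = z_ij / X_j:
  a_11 = 0/225 = 0.00, a_21 = 67.5/225 = 0.30, a_31 = 101.25/225 = 0.45
  a_12 = 0/550 = 0.00, a_22 = 192.5/550 = 0.35, a_32 = 247.5/550 = 0.45
  a_13 = 63.75/425 = 0.15, a_23 = 42.5/425 = 0.10, a_33 = 42.5/425 = 0.10
I − A =
  [   1.00     0.00    -0.15]
  [  -0.30     0.65    -0.10]
  [  -0.45    -0.45     0.90]
Cofactors of I−A, C_ij = (−1)^(i+j)·(minor ij) (rows/columns in the sector order above):
  C_11 = (0.65)(0.90) − (-0.10)(-0.45) = 0.5400
  C_12 = −[(-0.30)(0.90) − (-0.10)(-0.45)] = 0.3150
  C_13 = (-0.30)(-0.45) − (0.65)(-0.45) = 0.4275
  C_21 = −[(0.00)(0.90) − (-0.15)(-0.45)] = 0.0675
  C_22 = (1.00)(0.90) − (-0.15)(-0.45) = 0.8325
  C_23 = −[(1.00)(-0.45) − (0.00)(-0.45)] = 0.4500
  C_31 = (0.00)(-0.10) − (-0.15)(0.65) = 0.0975
  C_32 = −[(1.00)(-0.10) − (-0.15)(-0.30)] = 0.1450
  C_33 = (1.00)(0.65) − (0.00)(-0.30) = 0.6500
det(I−A) = Σ_j (I−A)_1j·C_1j = (1.00)(0.5400) + (0.00)(0.3150) + (-0.15)(0.4275) = 0.475875
adj(I−A) = Cᵀ =
  [ 0.5400   0.0675   0.0975]
  [ 0.3150   0.8325   0.1450]
  [ 0.4275   0.4500   0.6500]
(I − A)⁻¹ = adj(I−A) / det(I−A) ≈
  [   1.1348     0.1418     0.2049]
  [   0.6619     1.7494     0.3047]
  [   0.8983     0.9456     1.3659]
Δx = (I − A)⁻¹ Δd with Δd having -25 in the Forestry component and 0 elsewhere.
So Δx_2 = L_21 · (-25), where L_21 = adj(I−A)_21 / det(I−A) = 0.3150 / 0.475875.
Δx_2 = 0.3150 × (-25) / 0.475875 = -7.875 / 0.475875 ≈ -16.5.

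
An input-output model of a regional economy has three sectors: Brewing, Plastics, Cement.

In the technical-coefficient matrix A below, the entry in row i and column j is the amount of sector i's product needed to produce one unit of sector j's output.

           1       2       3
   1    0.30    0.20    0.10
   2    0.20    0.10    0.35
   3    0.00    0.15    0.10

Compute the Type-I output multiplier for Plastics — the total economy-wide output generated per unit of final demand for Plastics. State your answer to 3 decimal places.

I − A =
  [   0.70    -0.20    -0.10]
  [  -0.20     0.90    -0.35]
  [   0.00    -0.15     0.90]
Cofactors of I−A, C_ij = (−1)^(i+j)·(minor ij) (rows/columns in the sector order above):
  C_11 = (0.90)(0.90) − (-0.35)(-0.15) = 0.7575
  C_12 = −[(-0.20)(0.90) − (-0.35)(0.00)] = 0.1800
  C_13 = (-0.20)(-0.15) − (0.90)(0.00) = 0.0300
  C_21 = −[(-0.20)(0.90) − (-0.10)(-0.15)] = 0.1950
  C_22 = (0.70)(0.90) − (-0.10)(0.00) = 0.6300
  C_23 = −[(0.70)(-0.15) − (-0.20)(0.00)] = 0.1050
  C_31 = (-0.20)(-0.35) − (-0.10)(0.90) = 0.1600
  C_32 = −[(0.70)(-0.35) − (-0.10)(-0.20)] = 0.2650
  C_33 = (0.70)(0.90) − (-0.20)(-0.20) = 0.5900
det(I−A) = Σ_j (I−A)_1j·C_1j = (0.70)(0.7575) + (-0.20)(0.1800) + (-0.10)(0.0300) = 0.49125
adj(I−A) = Cᵀ =
  [ 0.7575   0.1950   0.1600]
  [ 0.1800   0.6300   0.2650]
  [ 0.0300   0.1050   0.5900]
(I − A)⁻¹ = adj(I−A) / det(I−A) ≈
  [   1.5420     0.3969     0.3257]
  [   0.3664     1.2824     0.5394]
  [   0.0611     0.2137     1.2010]
The output multiplier for sector j is the column-j sum of the Leontief inverse (I − A)⁻¹ = adj(I−A) / det(I−A).
Column 2 of adj(I−A): (0.1950, 0.6300, 0.1050); det(I−A) = 0.49125.
m_2 = (0.1950 + 0.6300 + 0.1050) / 0.49125 = 0.93 / 0.49125 ≈ 1.893.

m_2 = 1.893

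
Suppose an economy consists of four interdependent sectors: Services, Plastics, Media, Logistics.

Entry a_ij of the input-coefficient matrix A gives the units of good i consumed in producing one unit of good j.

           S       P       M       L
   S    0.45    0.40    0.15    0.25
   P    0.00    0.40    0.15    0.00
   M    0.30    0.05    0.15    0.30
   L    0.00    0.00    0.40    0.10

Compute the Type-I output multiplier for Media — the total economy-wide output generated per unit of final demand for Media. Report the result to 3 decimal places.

I − A =
  [   0.55    -0.40    -0.15    -0.25]
  [   0.00     0.60    -0.15     0.00]
  [  -0.30    -0.05     0.85    -0.30]
  [   0.00     0.00    -0.40     0.90]
Compute the cofactors C_ij = (−1)^(i+j)·(3×3 minor ij) of I−A; the adjugate is their transpose:
adj(I−A) = Cᵀ =
  [ 0.380250   0.269750   0.195000   0.170625]
  [ 0.040500   0.284250   0.074250   0.036000]
  [ 0.162000   0.132750   0.297000   0.144000]
  [ 0.072000   0.059000   0.132000   0.231375]
det(I−A) = Σ_j (I−A)_1j·C_1j = (0.55)(0.380250) + (-0.40)(0.040500) + (-0.15)(0.162000) + (-0.25)(0.072000) = 0.1506375
(I − A)⁻¹ = adj(I−A) / det(I−A) ≈
  [   2.5243     1.7907     1.2945     1.1327]
  [   0.2689     1.8870     0.4929     0.2390]
  [   1.0754     0.8813     1.9716     0.9559]
  [   0.4780     0.3917     0.8763     1.5360]
The output multiplier for sector j is the column-j sum of the Leontief inverse (I − A)⁻¹ = adj(I−A) / det(I−A).
Column M of adj(I−A): (0.195000, 0.074250, 0.297000, 0.132000); det(I−A) = 0.1506375.
m_M = (0.195000 + 0.074250 + 0.297000 + 0.132000) / 0.1506375 = 0.69825 / 0.1506375 ≈ 4.635.

m_M = 4.635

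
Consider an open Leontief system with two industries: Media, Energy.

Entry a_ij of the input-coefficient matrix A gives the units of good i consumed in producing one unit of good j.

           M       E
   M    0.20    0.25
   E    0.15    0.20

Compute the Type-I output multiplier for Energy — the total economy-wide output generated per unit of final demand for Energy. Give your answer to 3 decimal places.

m_E = 1.743

I − A =
  [   0.80    -0.25]
  [  -0.15     0.80]
det(I−A) = (0.80)(0.80) − (-0.25)(-0.15) = 0.6025
adj(I−A) = [[0.80, 0.25], [0.15, 0.80]]
(I − A)⁻¹ = adj(I−A) / det(I−A) ≈
  [   1.3278     0.4149]
  [   0.2490     1.3278]
The output multiplier for sector j is the column-j sum of the Leontief inverse (I − A)⁻¹ = adj(I−A) / det(I−A).
Column E of adj(I−A): (0.25, 0.80); det(I−A) = 0.6025.
m_E = (0.25 + 0.80) / 0.6025 = 1.05 / 0.6025 ≈ 1.743.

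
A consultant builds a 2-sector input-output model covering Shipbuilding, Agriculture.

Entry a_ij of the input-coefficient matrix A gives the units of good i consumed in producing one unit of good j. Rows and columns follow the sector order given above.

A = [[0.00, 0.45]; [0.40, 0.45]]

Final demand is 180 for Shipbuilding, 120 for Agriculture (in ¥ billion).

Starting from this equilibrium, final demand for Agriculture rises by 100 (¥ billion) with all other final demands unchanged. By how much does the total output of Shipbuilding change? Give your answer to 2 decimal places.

Δx_1 = 121.62

I − A =
  [   1.00    -0.45]
  [  -0.40     0.55]
det(I−A) = (1.00)(0.55) − (-0.45)(-0.40) = 0.3700
adj(I−A) = [[0.55, 0.45], [0.40, 1.00]]
(I − A)⁻¹ = adj(I−A) / det(I−A) ≈
  [   1.4865     1.2162]
  [   1.0811     2.7027]
Δx = (I − A)⁻¹ Δd with Δd having +100 in the Agriculture component and 0 elsewhere.
So Δx_1 = L_12 · (+100), where L_12 = adj(I−A)_12 / det(I−A) = 0.45 / 0.3700.
Δx_1 = 0.45 × (+100) / 0.3700 = 45.00 / 0.3700 ≈ 121.62.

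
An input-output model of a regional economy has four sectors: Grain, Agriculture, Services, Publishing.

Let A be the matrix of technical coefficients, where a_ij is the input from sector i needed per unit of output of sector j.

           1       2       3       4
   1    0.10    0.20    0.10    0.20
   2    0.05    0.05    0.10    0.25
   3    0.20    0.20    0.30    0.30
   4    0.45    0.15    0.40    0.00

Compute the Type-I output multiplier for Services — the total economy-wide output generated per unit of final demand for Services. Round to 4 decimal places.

m_3 = 5.2023

I − A =
  [   0.90    -0.20    -0.10    -0.20]
  [  -0.05     0.95    -0.10    -0.25]
  [  -0.20    -0.20     0.70    -0.30]
  [  -0.45    -0.15    -0.40     1.00]
Compute the cofactors C_ij = (−1)^(i+j)·(3×3 minor ij) of I−A; the adjugate is their transpose:
adj(I−A) = Cᵀ =
  [ 0.48025   0.17750   0.21025   0.20350]
  [ 0.16125   0.40950   0.19125   0.19200]
  [ 0.34550   0.27550   0.70175   0.34850]
  [ 0.37850   0.25150   0.40400   0.54950]
det(I−A) = Σ_j (I−A)_1j·C_1j = (0.90)(0.48025) + (-0.20)(0.16125) + (-0.10)(0.34550) + (-0.20)(0.37850) = 0.289725
(I − A)⁻¹ = adj(I−A) / det(I−A) ≈
  [   1.65761     0.61265     0.72569     0.70239]
  [   0.55656     1.41341     0.66011     0.66270]
  [   1.19251     0.95090     2.42212     1.20286]
  [   1.30641     0.86806     1.39443     1.89663]
The output multiplier for sector j is the column-j sum of the Leontief inverse (I − A)⁻¹ = adj(I−A) / det(I−A).
Column 3 of adj(I−A): (0.21025, 0.19125, 0.70175, 0.40400); det(I−A) = 0.289725.
m_3 = (0.21025 + 0.19125 + 0.70175 + 0.40400) / 0.289725 = 1.50725 / 0.289725 ≈ 5.2023.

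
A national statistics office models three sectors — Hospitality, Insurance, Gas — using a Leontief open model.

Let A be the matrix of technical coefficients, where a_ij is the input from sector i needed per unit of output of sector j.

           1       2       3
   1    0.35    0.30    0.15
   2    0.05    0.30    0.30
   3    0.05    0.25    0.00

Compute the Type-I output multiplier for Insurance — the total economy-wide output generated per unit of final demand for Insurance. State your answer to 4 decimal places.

I − A =
  [   0.65    -0.30    -0.15]
  [  -0.05     0.70    -0.30]
  [  -0.05    -0.25     1.00]
Cofactors of I−A, C_ij = (−1)^(i+j)·(minor ij) (rows/columns in the sector order above):
  C_11 = (0.70)(1.00) − (-0.30)(-0.25) = 0.6250
  C_12 = −[(-0.05)(1.00) − (-0.30)(-0.05)] = 0.0650
  C_13 = (-0.05)(-0.25) − (0.70)(-0.05) = 0.0475
  C_21 = −[(-0.30)(1.00) − (-0.15)(-0.25)] = 0.3375
  C_22 = (0.65)(1.00) − (-0.15)(-0.05) = 0.6425
  C_23 = −[(0.65)(-0.25) − (-0.30)(-0.05)] = 0.1775
  C_31 = (-0.30)(-0.30) − (-0.15)(0.70) = 0.1950
  C_32 = −[(0.65)(-0.30) − (-0.15)(-0.05)] = 0.2025
  C_33 = (0.65)(0.70) − (-0.30)(-0.05) = 0.4400
det(I−A) = Σ_j (I−A)_1j·C_1j = (0.65)(0.6250) + (-0.30)(0.0650) + (-0.15)(0.0475) = 0.379625
adj(I−A) = Cᵀ =
  [ 0.6250   0.3375   0.1950]
  [ 0.0650   0.6425   0.2025]
  [ 0.0475   0.1775   0.4400]
(I − A)⁻¹ = adj(I−A) / det(I−A) ≈
  [   1.64636     0.88904     0.51366]
  [   0.17122     1.69246     0.53342]
  [   0.12512     0.46757     1.15904]
The output multiplier for sector j is the column-j sum of the Leontief inverse (I − A)⁻¹ = adj(I−A) / det(I−A).
Column 2 of adj(I−A): (0.3375, 0.6425, 0.1775); det(I−A) = 0.379625.
m_2 = (0.3375 + 0.6425 + 0.1775) / 0.379625 = 1.1575 / 0.379625 ≈ 3.0491.

m_2 = 3.0491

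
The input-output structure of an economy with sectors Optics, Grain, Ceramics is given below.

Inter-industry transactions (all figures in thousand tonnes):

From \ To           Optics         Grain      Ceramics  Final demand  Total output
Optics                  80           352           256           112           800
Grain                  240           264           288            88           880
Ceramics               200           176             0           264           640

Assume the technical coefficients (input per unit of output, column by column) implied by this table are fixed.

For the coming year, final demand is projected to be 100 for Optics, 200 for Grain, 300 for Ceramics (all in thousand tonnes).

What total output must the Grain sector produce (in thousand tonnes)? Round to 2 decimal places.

Technical coefficients a_ij = z_ij / X_j:
  a_OO = 80/800 = 0.10, a_GO = 240/800 = 0.30, a_CO = 200/800 = 0.25
  a_OG = 352/880 = 0.40, a_GG = 264/880 = 0.30, a_CG = 176/880 = 0.20
  a_OC = 256/640 = 0.40, a_GC = 288/640 = 0.45, a_CC = 0/640 = 0.00
I − A =
  [   0.90    -0.40    -0.40]
  [  -0.30     0.70    -0.45]
  [  -0.25    -0.20     1.00]
Cofactors of I−A, C_ij = (−1)^(i+j)·(minor ij) (rows/columns in the sector order above):
  C_11 = (0.70)(1.00) − (-0.45)(-0.20) = 0.6100
  C_12 = −[(-0.30)(1.00) − (-0.45)(-0.25)] = 0.4125
  C_13 = (-0.30)(-0.20) − (0.70)(-0.25) = 0.2350
  C_21 = −[(-0.40)(1.00) − (-0.40)(-0.20)] = 0.4800
  C_22 = (0.90)(1.00) − (-0.40)(-0.25) = 0.8000
  C_23 = −[(0.90)(-0.20) − (-0.40)(-0.25)] = 0.2800
  C_31 = (-0.40)(-0.45) − (-0.40)(0.70) = 0.4600
  C_32 = −[(0.90)(-0.45) − (-0.40)(-0.30)] = 0.5250
  C_33 = (0.90)(0.70) − (-0.40)(-0.30) = 0.5100
det(I−A) = Σ_j (I−A)_1j·C_1j = (0.90)(0.6100) + (-0.40)(0.4125) + (-0.40)(0.2350) = 0.2900
adj(I−A) = Cᵀ =
  [ 0.6100   0.4800   0.4600]
  [ 0.4125   0.8000   0.5250]
  [ 0.2350   0.2800   0.5100]
(I − A)⁻¹ = adj(I−A) / det(I−A) ≈
  [   2.1034     1.6552     1.5862]
  [   1.4224     2.7586     1.8103]
  [   0.8103     0.9655     1.7586]
x = (I − A)⁻¹ d = adj(I−A)·d / det(I−A), with det(I−A) = 0.2900:
  x_O = (0.6100·100 + 0.4800·200 + 0.4600·300) / 0.2900 = 295.00 / 0.2900 ≈ 1017.24
  x_G = (0.4125·100 + 0.8000·200 + 0.5250·300) / 0.2900 = 358.75 / 0.2900 ≈ 1237.07
  x_C = (0.2350·100 + 0.2800·200 + 0.5100·300) / 0.2900 = 232.50 / 0.2900 ≈ 801.72

x_G = 1237.07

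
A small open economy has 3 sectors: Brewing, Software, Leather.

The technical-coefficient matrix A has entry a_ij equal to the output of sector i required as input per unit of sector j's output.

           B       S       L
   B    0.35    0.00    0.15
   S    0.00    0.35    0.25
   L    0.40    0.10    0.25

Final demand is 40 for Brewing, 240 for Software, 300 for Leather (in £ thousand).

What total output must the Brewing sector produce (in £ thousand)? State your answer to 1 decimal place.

I − A =
  [   0.65     0.00    -0.15]
  [   0.00     0.65    -0.25]
  [  -0.40    -0.10     0.75]
Cofactors of I−A, C_ij = (−1)^(i+j)·(minor ij) (rows/columns in the sector order above):
  C_11 = (0.65)(0.75) − (-0.25)(-0.10) = 0.4625
  C_12 = −[(0.00)(0.75) − (-0.25)(-0.40)] = 0.1000
  C_13 = (0.00)(-0.10) − (0.65)(-0.40) = 0.2600
  C_21 = −[(0.00)(0.75) − (-0.15)(-0.10)] = 0.0150
  C_22 = (0.65)(0.75) − (-0.15)(-0.40) = 0.4275
  C_23 = −[(0.65)(-0.10) − (0.00)(-0.40)] = 0.0650
  C_31 = (0.00)(-0.25) − (-0.15)(0.65) = 0.0975
  C_32 = −[(0.65)(-0.25) − (-0.15)(0.00)] = 0.1625
  C_33 = (0.65)(0.65) − (0.00)(0.00) = 0.4225
det(I−A) = Σ_j (I−A)_1j·C_1j = (0.65)(0.4625) + (0.00)(0.1000) + (-0.15)(0.2600) = 0.261625
adj(I−A) = Cᵀ =
  [ 0.4625   0.0150   0.0975]
  [ 0.1000   0.4275   0.1625]
  [ 0.2600   0.0650   0.4225]
(I − A)⁻¹ = adj(I−A) / det(I−A) ≈
  [   1.7678     0.0573     0.3727]
  [   0.3822     1.6340     0.6211]
  [   0.9938     0.2484     1.6149]
x = (I − A)⁻¹ d = adj(I−A)·d / det(I−A), with det(I−A) = 0.261625:
  x_B = (0.4625·40 + 0.0150·240 + 0.0975·300) / 0.261625 = 51.35 / 0.261625 ≈ 196.3
  x_S = (0.1000·40 + 0.4275·240 + 0.1625·300) / 0.261625 = 155.35 / 0.261625 ≈ 593.8
  x_L = (0.2600·40 + 0.0650·240 + 0.4225·300) / 0.261625 = 152.75 / 0.261625 ≈ 583.9

x_B = 196.3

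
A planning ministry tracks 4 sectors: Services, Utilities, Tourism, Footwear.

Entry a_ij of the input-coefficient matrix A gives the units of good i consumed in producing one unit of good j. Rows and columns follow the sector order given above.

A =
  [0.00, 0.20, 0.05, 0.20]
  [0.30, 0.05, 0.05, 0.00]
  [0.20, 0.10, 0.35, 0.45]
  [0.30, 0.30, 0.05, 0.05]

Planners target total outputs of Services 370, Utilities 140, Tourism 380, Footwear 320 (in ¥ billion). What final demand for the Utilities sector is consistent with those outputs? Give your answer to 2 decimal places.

d_U = 3.00

I − A =
  [   1.00    -0.20    -0.05    -0.20]
  [  -0.30     0.95    -0.05     0.00]
  [  -0.20    -0.10     0.65    -0.45]
  [  -0.30    -0.30    -0.05     0.95]
d = (I − A) x:
  d_S = (+1.00)·370 + (-0.20)·140 + (-0.05)·380 + (-0.20)·320 = 259.00
  d_U = (-0.30)·370 + (+0.95)·140 + (-0.05)·380 + (+0.00)·320 = 3.00
  d_T = (-0.20)·370 + (-0.10)·140 + (+0.65)·380 + (-0.45)·320 = 15.00
  d_F = (-0.30)·370 + (-0.30)·140 + (-0.05)·380 + (+0.95)·320 = 132.00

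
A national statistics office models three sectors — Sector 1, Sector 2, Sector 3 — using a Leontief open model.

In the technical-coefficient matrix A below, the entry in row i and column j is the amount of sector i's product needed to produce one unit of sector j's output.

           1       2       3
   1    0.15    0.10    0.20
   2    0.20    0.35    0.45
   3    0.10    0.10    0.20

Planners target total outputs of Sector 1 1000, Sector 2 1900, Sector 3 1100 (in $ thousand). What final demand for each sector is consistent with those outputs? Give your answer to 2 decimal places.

I − A =
  [   0.85    -0.10    -0.20]
  [  -0.20     0.65    -0.45]
  [  -0.10    -0.10     0.80]
d = (I − A) x:
  d_1 = (+0.85)·1000 + (-0.10)·1900 + (-0.20)·1100 = 440.00
  d_2 = (-0.20)·1000 + (+0.65)·1900 + (-0.45)·1100 = 540.00
  d_3 = (-0.10)·1000 + (-0.10)·1900 + (+0.80)·1100 = 590.00

d_1 = 440.00, d_2 = 540.00, d_3 = 590.00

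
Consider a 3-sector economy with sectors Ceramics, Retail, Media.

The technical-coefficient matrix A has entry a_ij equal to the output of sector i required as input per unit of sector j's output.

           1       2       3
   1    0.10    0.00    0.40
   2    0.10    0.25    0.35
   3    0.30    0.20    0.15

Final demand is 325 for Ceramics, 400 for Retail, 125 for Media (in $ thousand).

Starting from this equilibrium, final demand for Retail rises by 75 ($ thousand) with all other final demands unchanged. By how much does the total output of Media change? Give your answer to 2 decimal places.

Δx_3 = 32.71

I − A =
  [   0.90     0.00    -0.40]
  [  -0.10     0.75    -0.35]
  [  -0.30    -0.20     0.85]
Cofactors of I−A, C_ij = (−1)^(i+j)·(minor ij) (rows/columns in the sector order above):
  C_11 = (0.75)(0.85) − (-0.35)(-0.20) = 0.5675
  C_12 = −[(-0.10)(0.85) − (-0.35)(-0.30)] = 0.1900
  C_13 = (-0.10)(-0.20) − (0.75)(-0.30) = 0.2450
  C_21 = −[(0.00)(0.85) − (-0.40)(-0.20)] = 0.0800
  C_22 = (0.90)(0.85) − (-0.40)(-0.30) = 0.6450
  C_23 = −[(0.90)(-0.20) − (0.00)(-0.30)] = 0.1800
  C_31 = (0.00)(-0.35) − (-0.40)(0.75) = 0.3000
  C_32 = −[(0.90)(-0.35) − (-0.40)(-0.10)] = 0.3550
  C_33 = (0.90)(0.75) − (0.00)(-0.10) = 0.6750
det(I−A) = Σ_j (I−A)_1j·C_1j = (0.90)(0.5675) + (0.00)(0.1900) + (-0.40)(0.2450) = 0.41275
adj(I−A) = Cᵀ =
  [ 0.5675   0.0800   0.3000]
  [ 0.1900   0.6450   0.3550]
  [ 0.2450   0.1800   0.6750]
(I − A)⁻¹ = adj(I−A) / det(I−A) ≈
  [   1.3749     0.1938     0.7268]
  [   0.4603     1.5627     0.8601]
  [   0.5936     0.4361     1.6354]
Δx = (I − A)⁻¹ Δd with Δd having +75 in the Retail component and 0 elsewhere.
So Δx_3 = L_32 · (+75), where L_32 = adj(I−A)_32 / det(I−A) = 0.1800 / 0.41275.
Δx_3 = 0.1800 × (+75) / 0.41275 = 13.50 / 0.41275 ≈ 32.71.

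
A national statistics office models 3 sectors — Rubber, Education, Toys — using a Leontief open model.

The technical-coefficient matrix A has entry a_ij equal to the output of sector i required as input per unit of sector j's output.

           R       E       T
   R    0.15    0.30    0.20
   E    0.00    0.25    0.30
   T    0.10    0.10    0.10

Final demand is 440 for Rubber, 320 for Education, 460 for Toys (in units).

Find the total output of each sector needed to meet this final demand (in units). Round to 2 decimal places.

x_R = 928.95, x_E = 703.67, x_T = 692.51

I − A =
  [   0.85    -0.30    -0.20]
  [   0.00     0.75    -0.30]
  [  -0.10    -0.10     0.90]
Cofactors of I−A, C_ij = (−1)^(i+j)·(minor ij) (rows/columns in the sector order above):
  C_11 = (0.75)(0.90) − (-0.30)(-0.10) = 0.6450
  C_12 = −[(0.00)(0.90) − (-0.30)(-0.10)] = 0.0300
  C_13 = (0.00)(-0.10) − (0.75)(-0.10) = 0.0750
  C_21 = −[(-0.30)(0.90) − (-0.20)(-0.10)] = 0.2900
  C_22 = (0.85)(0.90) − (-0.20)(-0.10) = 0.7450
  C_23 = −[(0.85)(-0.10) − (-0.30)(-0.10)] = 0.1150
  C_31 = (-0.30)(-0.30) − (-0.20)(0.75) = 0.2400
  C_32 = −[(0.85)(-0.30) − (-0.20)(0.00)] = 0.2550
  C_33 = (0.85)(0.75) − (-0.30)(0.00) = 0.6375
det(I−A) = Σ_j (I−A)_1j·C_1j = (0.85)(0.6450) + (-0.30)(0.0300) + (-0.20)(0.0750) = 0.52425
adj(I−A) = Cᵀ =
  [ 0.6450   0.2900   0.2400]
  [ 0.0300   0.7450   0.2550]
  [ 0.0750   0.1150   0.6375]
(I − A)⁻¹ = adj(I−A) / det(I−A) ≈
  [   1.2303     0.5532     0.4578]
  [   0.0572     1.4211     0.4864]
  [   0.1431     0.2194     1.2160]
x = (I − A)⁻¹ d = adj(I−A)·d / det(I−A), with det(I−A) = 0.52425:
  x_R = (0.6450·440 + 0.2900·320 + 0.2400·460) / 0.52425 = 487.00 / 0.52425 ≈ 928.95
  x_E = (0.0300·440 + 0.7450·320 + 0.2550·460) / 0.52425 = 368.90 / 0.52425 ≈ 703.67
  x_T = (0.0750·440 + 0.1150·320 + 0.6375·460) / 0.52425 = 363.05 / 0.52425 ≈ 692.51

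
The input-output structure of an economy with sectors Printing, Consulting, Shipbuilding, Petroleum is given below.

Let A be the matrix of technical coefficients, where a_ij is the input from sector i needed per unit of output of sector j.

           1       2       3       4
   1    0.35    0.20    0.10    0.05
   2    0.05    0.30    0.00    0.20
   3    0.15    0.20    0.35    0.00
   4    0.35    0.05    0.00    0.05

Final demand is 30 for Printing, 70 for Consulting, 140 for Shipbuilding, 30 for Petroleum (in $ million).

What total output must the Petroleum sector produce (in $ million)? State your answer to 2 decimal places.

I − A =
  [   0.65    -0.20    -0.10    -0.05]
  [  -0.05     0.70     0.00    -0.20]
  [  -0.15    -0.20     0.65     0.00]
  [  -0.35    -0.05     0.00     0.95]
Compute the cofactors C_ij = (−1)^(i+j)·(3×3 minor ij) of I−A; the adjugate is their transpose:
adj(I−A) = Cᵀ =
  [ 0.425750   0.144125   0.065500   0.052750]
  [ 0.076375   0.375750   0.011750   0.083125]
  [ 0.121750   0.148875   0.389875   0.037750]
  [ 0.160875   0.072875   0.024750   0.277750]
det(I−A) = Σ_j (I−A)_1j·C_1j = (0.65)(0.425750) + (-0.20)(0.076375) + (-0.10)(0.121750) + (-0.05)(0.160875) = 0.24124375
(I − A)⁻¹ = adj(I−A) / det(I−A) ≈
  [   1.7648     0.5974     0.2715     0.2187]
  [   0.3166     1.5576     0.0487     0.3446]
  [   0.5047     0.6171     1.6161     0.1565]
  [   0.6669     0.3021     0.1026     1.1513]
x = (I − A)⁻¹ d = adj(I−A)·d / det(I−A), with det(I−A) = 0.24124375:
  x_1 = (0.425750·30 + 0.144125·70 + 0.065500·140 + 0.052750·30) / 0.24124375 = 33.61375 / 0.24124375 ≈ 139.34
  x_2 = (0.076375·30 + 0.375750·70 + 0.011750·140 + 0.083125·30) / 0.24124375 = 32.7325 / 0.24124375 ≈ 135.68
  x_3 = (0.121750·30 + 0.148875·70 + 0.389875·140 + 0.037750·30) / 0.24124375 = 69.78875 / 0.24124375 ≈ 289.29
  x_4 = (0.160875·30 + 0.072875·70 + 0.024750·140 + 0.277750·30) / 0.24124375 = 21.725 / 0.24124375 ≈ 90.05

x_4 = 90.05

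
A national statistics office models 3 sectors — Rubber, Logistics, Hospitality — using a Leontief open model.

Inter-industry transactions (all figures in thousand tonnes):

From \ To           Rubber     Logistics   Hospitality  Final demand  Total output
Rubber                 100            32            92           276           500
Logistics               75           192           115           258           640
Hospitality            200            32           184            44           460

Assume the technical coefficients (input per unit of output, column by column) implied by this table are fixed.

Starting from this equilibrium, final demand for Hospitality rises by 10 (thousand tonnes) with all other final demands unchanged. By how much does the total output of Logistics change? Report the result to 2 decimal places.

Δx_L = 8.88

Technical coefficients a_ij = z_ij / X_j:
  a_RR = 100/500 = 0.20, a_LR = 75/500 = 0.15, a_HR = 200/500 = 0.40
  a_RL = 32/640 = 0.05, a_LL = 192/640 = 0.30, a_HL = 32/640 = 0.05
  a_RH = 92/460 = 0.20, a_LH = 115/460 = 0.25, a_HH = 184/460 = 0.40
I − A =
  [   0.80    -0.05    -0.20]
  [  -0.15     0.70    -0.25]
  [  -0.40    -0.05     0.60]
Cofactors of I−A, C_ij = (−1)^(i+j)·(minor ij) (rows/columns in the sector order above):
  C_11 = (0.70)(0.60) − (-0.25)(-0.05) = 0.4075
  C_12 = −[(-0.15)(0.60) − (-0.25)(-0.40)] = 0.1900
  C_13 = (-0.15)(-0.05) − (0.70)(-0.40) = 0.2875
  C_21 = −[(-0.05)(0.60) − (-0.20)(-0.05)] = 0.0400
  C_22 = (0.80)(0.60) − (-0.20)(-0.40) = 0.4000
  C_23 = −[(0.80)(-0.05) − (-0.05)(-0.40)] = 0.0600
  C_31 = (-0.05)(-0.25) − (-0.20)(0.70) = 0.1525
  C_32 = −[(0.80)(-0.25) − (-0.20)(-0.15)] = 0.2300
  C_33 = (0.80)(0.70) − (-0.05)(-0.15) = 0.5525
det(I−A) = Σ_j (I−A)_1j·C_1j = (0.80)(0.4075) + (-0.05)(0.1900) + (-0.20)(0.2875) = 0.2590
adj(I−A) = Cᵀ =
  [ 0.4075   0.0400   0.1525]
  [ 0.1900   0.4000   0.2300]
  [ 0.2875   0.0600   0.5525]
(I − A)⁻¹ = adj(I−A) / det(I−A) ≈
  [   1.5734     0.1544     0.5888]
  [   0.7336     1.5444     0.8880]
  [   1.1100     0.2317     2.1332]
Δx = (I − A)⁻¹ Δd with Δd having +10 in the Hospitality component and 0 elsewhere.
So Δx_L = L_LH · (+10), where L_LH = adj(I−A)_LH / det(I−A) = 0.2300 / 0.2590.
Δx_L = 0.2300 × (+10) / 0.2590 = 2.30 / 0.2590 ≈ 8.88.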